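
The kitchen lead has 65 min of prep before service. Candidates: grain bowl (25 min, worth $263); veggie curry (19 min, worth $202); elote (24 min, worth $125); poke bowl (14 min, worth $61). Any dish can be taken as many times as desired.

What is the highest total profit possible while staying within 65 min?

667

Filling by ratio: 3×veggie curry for 606, with 8 min left unused.
Replace veggie curry with grain bowl: the trade gains 61 net, giving 667 at 63 min.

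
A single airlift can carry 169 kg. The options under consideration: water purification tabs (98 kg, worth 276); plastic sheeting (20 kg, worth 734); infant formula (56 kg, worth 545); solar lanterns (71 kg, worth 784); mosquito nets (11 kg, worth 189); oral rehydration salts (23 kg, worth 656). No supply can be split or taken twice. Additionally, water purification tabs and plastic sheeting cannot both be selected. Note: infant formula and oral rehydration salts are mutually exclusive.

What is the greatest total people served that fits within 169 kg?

2363

Best packing: plastic sheeting + solar lanterns + mosquito nets + oral rehydration salts — 125 kg, 2363 total.
An exhaustive check of the 64 subsets confirms 2363.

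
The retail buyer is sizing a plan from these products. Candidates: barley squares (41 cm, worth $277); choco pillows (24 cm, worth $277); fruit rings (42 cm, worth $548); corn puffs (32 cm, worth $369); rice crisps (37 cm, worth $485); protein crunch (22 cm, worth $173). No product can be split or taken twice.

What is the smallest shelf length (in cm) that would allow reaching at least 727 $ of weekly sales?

Minimise cm subject to total weekly sales ≥ 727.
choco pillows + rice crisps reaches 762 using 61 cm.
Any bundle with less than 61 cm falls short of 727.

61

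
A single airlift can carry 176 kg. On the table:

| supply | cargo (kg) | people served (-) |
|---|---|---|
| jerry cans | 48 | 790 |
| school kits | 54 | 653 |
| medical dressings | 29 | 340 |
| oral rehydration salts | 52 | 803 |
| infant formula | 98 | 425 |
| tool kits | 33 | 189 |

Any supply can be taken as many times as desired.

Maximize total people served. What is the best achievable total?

2710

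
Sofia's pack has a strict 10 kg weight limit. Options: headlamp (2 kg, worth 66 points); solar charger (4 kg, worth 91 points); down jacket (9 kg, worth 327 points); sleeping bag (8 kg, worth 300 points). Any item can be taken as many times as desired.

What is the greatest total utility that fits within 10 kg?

By utility per kg: sleeping bag 37.50, down jacket 36.33, headlamp 33.00, solar charger 22.75 lead.
Headlamp + sleeping bag uses 10 of the 10 kg and totals 366.

366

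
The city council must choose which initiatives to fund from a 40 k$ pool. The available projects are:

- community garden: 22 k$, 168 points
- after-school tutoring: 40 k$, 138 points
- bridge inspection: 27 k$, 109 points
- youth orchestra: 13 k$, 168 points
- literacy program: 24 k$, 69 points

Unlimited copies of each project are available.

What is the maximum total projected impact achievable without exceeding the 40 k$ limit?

Density check — youth orchestra 12.92, community garden 7.64, bridge inspection 4.04 are the best per k$.
Best packing: 3×youth orchestra — 39 k$, 504 total.

504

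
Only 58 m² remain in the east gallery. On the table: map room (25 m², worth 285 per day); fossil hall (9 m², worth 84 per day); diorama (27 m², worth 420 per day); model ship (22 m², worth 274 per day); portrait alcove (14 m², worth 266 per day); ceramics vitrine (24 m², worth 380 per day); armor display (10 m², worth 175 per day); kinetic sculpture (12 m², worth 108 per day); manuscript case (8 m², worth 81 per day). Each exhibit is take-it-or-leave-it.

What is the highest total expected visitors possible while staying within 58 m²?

905

Taking the top-ratio exhibits first gives portrait alcove + ceramics vitrine + armor display + manuscript case for 902 (56 m²).
Dropping manuscript case frees 8 m²; slotting in fossil hall (9 m²) lifts the total to 905 at 57 m².
Next best is portrait alcove + ceramics vitrine + armor display + manuscript case at 902 (56 m²) — short by 3.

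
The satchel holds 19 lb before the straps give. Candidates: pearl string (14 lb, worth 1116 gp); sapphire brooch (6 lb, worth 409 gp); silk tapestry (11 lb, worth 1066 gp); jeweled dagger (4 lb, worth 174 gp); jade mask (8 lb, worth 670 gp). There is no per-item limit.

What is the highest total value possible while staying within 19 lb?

1736

Taking silk tapestry + jade mask: 19 lb used, 1736 in value.
Nothing else within 19 lb beats 1736.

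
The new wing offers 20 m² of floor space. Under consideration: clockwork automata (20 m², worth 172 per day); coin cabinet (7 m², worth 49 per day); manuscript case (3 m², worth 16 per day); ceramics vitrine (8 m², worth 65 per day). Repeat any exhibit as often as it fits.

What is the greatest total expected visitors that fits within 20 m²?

172

Density check — clockwork automata 8.60, ceramics vitrine 8.12, coin cabinet 7.00 are the best per m².
Taking clockwork automata: 20 m² used, 172 in expected visitors.
Nothing else within 20 m² beats 172.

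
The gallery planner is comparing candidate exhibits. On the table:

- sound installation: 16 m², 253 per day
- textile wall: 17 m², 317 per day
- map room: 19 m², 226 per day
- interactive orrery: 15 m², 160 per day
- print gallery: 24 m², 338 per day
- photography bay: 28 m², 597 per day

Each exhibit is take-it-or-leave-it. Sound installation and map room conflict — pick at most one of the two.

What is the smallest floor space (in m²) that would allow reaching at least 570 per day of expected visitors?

Need the lightest bundle worth ≥ 570.
photography bay reaches 597 using 28 m².
Below 28 m² the best achievable stays under 570.

28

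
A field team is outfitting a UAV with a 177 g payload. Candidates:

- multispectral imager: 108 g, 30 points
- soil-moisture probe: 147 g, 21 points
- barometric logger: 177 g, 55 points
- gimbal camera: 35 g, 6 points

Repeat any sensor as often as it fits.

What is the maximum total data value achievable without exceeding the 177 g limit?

55

Barometric logger uses 177 of the 177 g and totals 55.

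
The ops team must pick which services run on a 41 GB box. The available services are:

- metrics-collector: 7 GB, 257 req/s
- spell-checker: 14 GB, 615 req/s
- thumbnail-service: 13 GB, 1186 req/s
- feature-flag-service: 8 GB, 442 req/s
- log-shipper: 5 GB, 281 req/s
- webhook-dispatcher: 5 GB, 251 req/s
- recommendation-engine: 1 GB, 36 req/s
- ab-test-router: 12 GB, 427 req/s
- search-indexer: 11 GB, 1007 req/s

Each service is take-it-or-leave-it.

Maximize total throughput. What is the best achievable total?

By throughput per GB: search-indexer 91.55, thumbnail-service 91.23, log-shipper 56.20, feature-flag-service 55.25 lead.
Greedy by ratio would take thumbnail-service + feature-flag-service + log-shipper + recommendation-engine + search-indexer: 38 GB used, total 2952.
The 9 GB tied up in feature-flag-service and recommendation-engine is better spent on metrics-collector + webhook-dispatcher — total rises to 2982 (41 GB).
Next best is thumbnail-service + feature-flag-service + log-shipper + recommendation-engine + search-indexer at 2952 (38 GB) — short by 30.

2982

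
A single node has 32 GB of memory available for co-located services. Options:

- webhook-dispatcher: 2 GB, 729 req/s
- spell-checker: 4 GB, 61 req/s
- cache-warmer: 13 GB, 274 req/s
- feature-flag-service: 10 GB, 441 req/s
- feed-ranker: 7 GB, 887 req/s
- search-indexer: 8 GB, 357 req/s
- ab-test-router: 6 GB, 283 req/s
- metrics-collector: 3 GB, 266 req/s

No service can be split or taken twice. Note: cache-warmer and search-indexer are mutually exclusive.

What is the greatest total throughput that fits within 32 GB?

2680

A density-first pass picks webhook-dispatcher + spell-checker + feed-ranker + search-indexer + ab-test-router + metrics-collector — 2583 at 30 GB.
Replace spell-checker and ab-test-router with feature-flag-service: the trade gains 97 net, giving 2680 at 30 GB.
Every other selection either busts 32 GB or breaks a pairing rule or fails to beat 2680.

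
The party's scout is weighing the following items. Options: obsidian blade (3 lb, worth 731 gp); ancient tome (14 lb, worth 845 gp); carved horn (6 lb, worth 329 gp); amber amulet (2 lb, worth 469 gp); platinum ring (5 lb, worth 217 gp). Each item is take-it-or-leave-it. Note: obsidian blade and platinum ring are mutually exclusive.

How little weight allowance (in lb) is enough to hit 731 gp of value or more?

3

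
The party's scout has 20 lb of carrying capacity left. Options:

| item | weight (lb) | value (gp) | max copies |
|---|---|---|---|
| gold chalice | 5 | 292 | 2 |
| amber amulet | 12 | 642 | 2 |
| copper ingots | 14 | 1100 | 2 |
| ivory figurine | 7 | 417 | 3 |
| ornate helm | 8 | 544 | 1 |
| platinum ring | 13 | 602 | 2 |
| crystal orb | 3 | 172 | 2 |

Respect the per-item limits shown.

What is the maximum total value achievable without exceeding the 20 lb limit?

1444

Filling by ratio: gold chalice + copper ingots for 1392, with 1 lb left unused.
Replace gold chalice with 2×crystal orb: the trade gains 52 net, giving 1444 at 20 lb.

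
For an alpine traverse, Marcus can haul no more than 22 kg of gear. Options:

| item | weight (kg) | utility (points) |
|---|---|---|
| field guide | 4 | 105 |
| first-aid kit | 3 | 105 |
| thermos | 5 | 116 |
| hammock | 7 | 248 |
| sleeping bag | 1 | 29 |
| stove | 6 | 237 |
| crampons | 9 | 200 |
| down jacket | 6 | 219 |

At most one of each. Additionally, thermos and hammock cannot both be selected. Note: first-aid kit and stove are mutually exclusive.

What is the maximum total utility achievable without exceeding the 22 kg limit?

733

Taking hammock + sleeping bag + stove + down jacket: 20 kg used, 733 in utility.
No other feasible combination exceeds 733.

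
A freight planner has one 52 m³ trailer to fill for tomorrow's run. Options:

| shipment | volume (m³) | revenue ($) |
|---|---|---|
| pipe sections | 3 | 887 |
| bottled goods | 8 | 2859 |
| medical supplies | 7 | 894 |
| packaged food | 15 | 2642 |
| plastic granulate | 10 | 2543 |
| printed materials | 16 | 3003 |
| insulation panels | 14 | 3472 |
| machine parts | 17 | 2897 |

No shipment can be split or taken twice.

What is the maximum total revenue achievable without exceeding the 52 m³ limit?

Taking pipe sections + bottled goods + plastic granulate + printed materials + insulation panels: 51 m³ used, 12764 in revenue.
Nothing else within 52 m³ beats 12764.

12764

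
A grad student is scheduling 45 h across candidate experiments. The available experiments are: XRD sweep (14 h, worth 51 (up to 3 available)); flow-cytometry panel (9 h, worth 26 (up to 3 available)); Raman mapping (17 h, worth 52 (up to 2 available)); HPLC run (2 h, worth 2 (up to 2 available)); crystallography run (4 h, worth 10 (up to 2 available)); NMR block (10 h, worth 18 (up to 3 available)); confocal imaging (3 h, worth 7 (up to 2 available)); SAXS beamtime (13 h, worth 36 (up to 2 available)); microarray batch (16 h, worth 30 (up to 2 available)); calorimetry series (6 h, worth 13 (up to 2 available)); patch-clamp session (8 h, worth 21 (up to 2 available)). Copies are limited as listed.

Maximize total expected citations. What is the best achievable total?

The ratio ordering already packs tightly: 3×XRD sweep + confocal imaging, 45 h, 160.
No other feasible combination exceeds 160.

160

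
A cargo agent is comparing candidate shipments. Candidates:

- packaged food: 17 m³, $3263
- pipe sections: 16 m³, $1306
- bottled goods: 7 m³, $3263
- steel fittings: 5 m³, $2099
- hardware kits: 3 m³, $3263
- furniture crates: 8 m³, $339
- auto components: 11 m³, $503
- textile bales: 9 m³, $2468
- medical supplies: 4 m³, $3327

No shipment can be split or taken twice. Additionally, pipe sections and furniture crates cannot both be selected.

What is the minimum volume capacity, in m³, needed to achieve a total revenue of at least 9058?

14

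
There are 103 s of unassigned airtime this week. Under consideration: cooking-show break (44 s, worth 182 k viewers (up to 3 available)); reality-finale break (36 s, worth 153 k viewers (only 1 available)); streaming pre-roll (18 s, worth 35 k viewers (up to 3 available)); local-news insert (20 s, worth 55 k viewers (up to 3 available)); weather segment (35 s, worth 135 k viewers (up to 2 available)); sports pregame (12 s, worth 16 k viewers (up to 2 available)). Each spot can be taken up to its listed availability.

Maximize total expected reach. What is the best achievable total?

Best packing: cooking-show break + reality-finale break + local-news insert — 100 s, 390 total.
Nothing else within 103 s beats 390.

390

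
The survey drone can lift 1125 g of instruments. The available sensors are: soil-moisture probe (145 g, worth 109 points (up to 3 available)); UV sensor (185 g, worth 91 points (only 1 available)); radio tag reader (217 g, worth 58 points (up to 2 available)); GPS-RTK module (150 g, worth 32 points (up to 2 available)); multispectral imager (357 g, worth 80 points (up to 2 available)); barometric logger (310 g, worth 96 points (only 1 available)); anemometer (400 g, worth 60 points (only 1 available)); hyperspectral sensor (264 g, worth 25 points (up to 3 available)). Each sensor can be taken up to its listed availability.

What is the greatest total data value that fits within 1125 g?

Density check — soil-moisture probe 0.75, UV sensor 0.49, barometric logger 0.31, radio tag reader 0.27 are the best per g.
3×soil-moisture probe + UV sensor + GPS-RTK module + barometric logger uses 1080 of the 1125 g and totals 546.
The spare 45 g is too small for any remaining sensor, and no exchange beats 546.

546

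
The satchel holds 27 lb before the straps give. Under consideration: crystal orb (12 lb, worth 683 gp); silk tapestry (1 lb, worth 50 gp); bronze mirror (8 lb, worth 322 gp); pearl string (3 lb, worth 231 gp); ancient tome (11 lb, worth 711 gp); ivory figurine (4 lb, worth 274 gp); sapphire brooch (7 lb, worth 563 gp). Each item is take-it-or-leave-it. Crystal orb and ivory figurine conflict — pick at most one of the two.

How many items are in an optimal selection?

5

Optimal total is 1829.
silk tapestry + pearl string + ancient tome + ivory figurine + sapphire brooch hits 1829 at 26 lb.
All optima have 5 items.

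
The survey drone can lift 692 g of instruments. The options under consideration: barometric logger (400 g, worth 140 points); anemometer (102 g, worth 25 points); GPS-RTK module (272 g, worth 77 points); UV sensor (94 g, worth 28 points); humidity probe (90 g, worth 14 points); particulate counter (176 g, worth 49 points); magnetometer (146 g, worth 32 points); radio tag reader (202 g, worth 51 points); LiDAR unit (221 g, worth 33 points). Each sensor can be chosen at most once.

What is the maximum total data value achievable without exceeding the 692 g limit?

217

Ranking by ratio (data value/g): barometric logger 0.35, UV sensor 0.30, GPS-RTK module 0.28, particulate counter 0.28.
Barometric logger + GPS-RTK module uses 672 of the 692 g and totals 217.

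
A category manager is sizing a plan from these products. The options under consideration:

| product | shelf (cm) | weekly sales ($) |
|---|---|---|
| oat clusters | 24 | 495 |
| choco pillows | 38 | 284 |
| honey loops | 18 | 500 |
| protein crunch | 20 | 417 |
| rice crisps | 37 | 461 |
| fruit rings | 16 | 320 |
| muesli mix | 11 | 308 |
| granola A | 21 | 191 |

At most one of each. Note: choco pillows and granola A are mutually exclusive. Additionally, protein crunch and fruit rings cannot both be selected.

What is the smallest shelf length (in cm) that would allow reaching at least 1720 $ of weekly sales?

Look for the lowest-shelf combination reaching 1720.
Taking oat clusters + honey loops + protein crunch + muesli mix gives 1720 (≥ 1720) for 73 cm.
No combination under 73 cm hits 1720.

73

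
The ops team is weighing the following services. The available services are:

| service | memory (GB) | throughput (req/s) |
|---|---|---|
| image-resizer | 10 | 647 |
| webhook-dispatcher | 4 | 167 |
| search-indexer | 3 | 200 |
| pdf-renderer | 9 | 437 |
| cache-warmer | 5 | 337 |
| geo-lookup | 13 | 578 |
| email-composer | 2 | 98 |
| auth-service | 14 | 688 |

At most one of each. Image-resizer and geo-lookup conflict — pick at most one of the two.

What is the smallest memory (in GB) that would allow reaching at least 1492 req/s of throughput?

Need the lightest bundle worth ≥ 1492.
image-resizer + pdf-renderer + cache-warmer + email-composer: 1519 throughput at 26 GB.
Any bundle with less than 26 GB falls short of 1492.

26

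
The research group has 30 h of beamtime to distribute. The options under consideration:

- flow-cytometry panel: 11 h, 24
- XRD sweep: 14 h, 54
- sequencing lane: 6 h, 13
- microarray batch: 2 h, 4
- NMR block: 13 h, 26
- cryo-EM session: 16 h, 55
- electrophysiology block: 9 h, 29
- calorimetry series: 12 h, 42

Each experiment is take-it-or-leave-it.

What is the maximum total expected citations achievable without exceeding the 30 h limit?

109

Greedy by ratio would take XRD sweep + microarray batch + calorimetry series: 28 h used, total 100.
Replace microarray batch and calorimetry series with cryo-EM session: the trade gains 9 net, giving 109 at 30 h.
Next best is microarray batch + cryo-EM session + calorimetry series at 101 (30 h) — short by 8.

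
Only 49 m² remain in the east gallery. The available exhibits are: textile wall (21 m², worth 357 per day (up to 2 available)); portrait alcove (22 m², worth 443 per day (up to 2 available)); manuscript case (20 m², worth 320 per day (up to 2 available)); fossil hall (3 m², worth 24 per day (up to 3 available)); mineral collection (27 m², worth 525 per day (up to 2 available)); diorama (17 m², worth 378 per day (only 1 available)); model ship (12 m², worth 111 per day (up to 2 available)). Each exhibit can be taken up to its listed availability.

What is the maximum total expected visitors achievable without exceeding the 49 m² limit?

968

Greedy by ratio would take portrait alcove + 3×fossil hall + diorama: 48 m² used, total 893.
Replace 3×fossil hall and diorama with mineral collection: the trade gains 75 net, giving 968 at 49 m².
That's the maximum — no swap from here does better than 968.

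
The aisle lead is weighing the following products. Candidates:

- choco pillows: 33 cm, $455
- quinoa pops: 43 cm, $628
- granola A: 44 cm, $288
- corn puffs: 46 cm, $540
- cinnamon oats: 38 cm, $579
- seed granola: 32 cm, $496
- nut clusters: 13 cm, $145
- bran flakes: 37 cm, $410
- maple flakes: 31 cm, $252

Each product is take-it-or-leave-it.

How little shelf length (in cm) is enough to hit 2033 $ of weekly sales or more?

Need the lightest bundle worth ≥ 2033.
choco pillows + quinoa pops + cinnamon oats + seed granola reaches 2158 using 146 cm.
Any bundle with less than 146 cm falls short of 2033.

146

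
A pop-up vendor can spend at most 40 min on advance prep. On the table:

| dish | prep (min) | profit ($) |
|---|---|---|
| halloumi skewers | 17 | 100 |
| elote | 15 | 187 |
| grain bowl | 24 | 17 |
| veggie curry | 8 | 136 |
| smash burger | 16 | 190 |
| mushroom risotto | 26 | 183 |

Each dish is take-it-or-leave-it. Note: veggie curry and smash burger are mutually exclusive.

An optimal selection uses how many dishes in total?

3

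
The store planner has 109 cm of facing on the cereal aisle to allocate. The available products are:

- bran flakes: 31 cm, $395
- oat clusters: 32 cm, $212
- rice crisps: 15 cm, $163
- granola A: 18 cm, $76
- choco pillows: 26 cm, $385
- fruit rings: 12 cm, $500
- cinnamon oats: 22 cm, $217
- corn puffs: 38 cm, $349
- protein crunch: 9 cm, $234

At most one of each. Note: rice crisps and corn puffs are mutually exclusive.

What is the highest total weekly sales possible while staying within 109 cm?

Taking the top-ratio products first gives bran flakes + rice crisps + choco pillows + fruit rings + protein crunch for 1677 (93 cm).
The 15 cm tied up in rice crisps is better spent on cinnamon oats — total rises to 1731 (100 cm).
Runner-up choco pillows + fruit rings + cinnamon oats + corn puffs + protein crunch tops out at 1685.

1731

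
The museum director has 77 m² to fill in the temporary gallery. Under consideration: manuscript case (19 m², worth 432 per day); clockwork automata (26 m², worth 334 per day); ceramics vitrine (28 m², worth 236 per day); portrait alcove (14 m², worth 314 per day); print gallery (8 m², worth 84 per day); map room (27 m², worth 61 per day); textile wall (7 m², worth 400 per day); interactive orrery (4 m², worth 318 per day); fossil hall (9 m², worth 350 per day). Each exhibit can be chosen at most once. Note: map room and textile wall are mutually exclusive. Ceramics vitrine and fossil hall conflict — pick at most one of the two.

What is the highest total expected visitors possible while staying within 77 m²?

1918

Greedy by ratio would take manuscript case + portrait alcove + print gallery + textile wall + interactive orrery + fossil hall: 61 m² used, total 1898.
The 14 m² tied up in portrait alcove is better spent on clockwork automata — total rises to 1918 (73 m²).
Every other selection either busts 77 m² or breaks a pairing rule or fails to beat 1918.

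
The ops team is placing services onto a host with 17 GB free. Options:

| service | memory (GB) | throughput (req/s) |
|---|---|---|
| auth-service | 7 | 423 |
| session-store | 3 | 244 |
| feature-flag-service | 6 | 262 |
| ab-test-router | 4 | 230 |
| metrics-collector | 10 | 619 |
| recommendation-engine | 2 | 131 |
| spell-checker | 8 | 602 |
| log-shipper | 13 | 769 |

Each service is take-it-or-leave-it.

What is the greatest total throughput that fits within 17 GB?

1207

The ratio ordering already packs tightly: session-store + ab-test-router + recommendation-engine + spell-checker, 17 GB, 1207.
That's the maximum — no swap from here does better than 1207.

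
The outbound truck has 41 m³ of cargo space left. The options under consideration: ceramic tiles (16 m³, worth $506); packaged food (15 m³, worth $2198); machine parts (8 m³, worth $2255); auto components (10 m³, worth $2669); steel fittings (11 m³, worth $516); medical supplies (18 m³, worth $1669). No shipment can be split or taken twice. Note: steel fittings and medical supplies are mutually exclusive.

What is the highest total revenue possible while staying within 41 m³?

Density check — machine parts 281.88, auto components 266.90, packaged food 146.53, medical supplies 92.72 are the best per m³.
The ratio ordering already packs tightly: packaged food + machine parts + auto components, 33 m³, 7122.
Next best is machine parts + auto components + medical supplies at 6593 (36 m³) — short by 529.

7122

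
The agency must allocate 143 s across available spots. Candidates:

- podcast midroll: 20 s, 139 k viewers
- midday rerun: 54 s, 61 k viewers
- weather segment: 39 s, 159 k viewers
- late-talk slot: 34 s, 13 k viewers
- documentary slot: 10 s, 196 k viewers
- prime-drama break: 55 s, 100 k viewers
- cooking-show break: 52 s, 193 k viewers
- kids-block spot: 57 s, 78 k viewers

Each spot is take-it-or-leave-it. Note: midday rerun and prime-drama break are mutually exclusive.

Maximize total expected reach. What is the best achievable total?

Podcast midroll + weather segment + documentary slot + cooking-show break uses 121 of the 143 s and totals 687.
Next best is podcast midroll + documentary slot + prime-drama break + cooking-show break at 628 (137 s) — short by 59.

687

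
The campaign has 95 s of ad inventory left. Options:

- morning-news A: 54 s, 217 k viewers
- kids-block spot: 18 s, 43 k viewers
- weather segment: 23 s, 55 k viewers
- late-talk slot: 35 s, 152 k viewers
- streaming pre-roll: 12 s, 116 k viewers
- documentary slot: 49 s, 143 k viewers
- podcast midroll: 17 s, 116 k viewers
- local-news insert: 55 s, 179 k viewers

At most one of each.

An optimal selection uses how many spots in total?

3

Best achievable expected reach is 449.
One optimal bundle: morning-news A + streaming pre-roll + podcast midroll (83 s).
Any selection reaching 449 contains exactly 3 spots.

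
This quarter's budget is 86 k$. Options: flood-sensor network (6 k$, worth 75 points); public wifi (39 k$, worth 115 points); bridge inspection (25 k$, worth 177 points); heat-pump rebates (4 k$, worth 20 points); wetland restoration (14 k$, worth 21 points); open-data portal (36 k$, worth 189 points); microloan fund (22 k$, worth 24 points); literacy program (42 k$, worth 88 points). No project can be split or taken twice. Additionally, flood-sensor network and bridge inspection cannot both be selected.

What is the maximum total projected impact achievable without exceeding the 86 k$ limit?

Taking bridge inspection + heat-pump rebates + wetland restoration + open-data portal: 79 k$ used, 407 in projected impact.
An exhaustive check of the 256 subsets confirms 407.

407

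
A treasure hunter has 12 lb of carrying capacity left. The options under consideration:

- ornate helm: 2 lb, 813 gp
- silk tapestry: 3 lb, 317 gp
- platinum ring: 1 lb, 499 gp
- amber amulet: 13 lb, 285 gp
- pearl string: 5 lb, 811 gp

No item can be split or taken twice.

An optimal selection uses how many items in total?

4

Optimal total is 2440.
ornate helm + silk tapestry + platinum ring + pearl string hits 2440 at 11 lb.
Any selection reaching 2440 contains exactly 4 items.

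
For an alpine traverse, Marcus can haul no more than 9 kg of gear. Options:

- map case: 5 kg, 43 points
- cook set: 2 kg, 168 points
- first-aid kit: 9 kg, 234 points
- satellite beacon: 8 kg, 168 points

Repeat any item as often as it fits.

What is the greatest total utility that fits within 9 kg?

Density check — cook set 84.00, first-aid kit 26.00, satellite beacon 21.00, map case 8.60 are the best per kg.
The ratio ordering already packs tightly: 4×cook set, 8 kg, 672.

672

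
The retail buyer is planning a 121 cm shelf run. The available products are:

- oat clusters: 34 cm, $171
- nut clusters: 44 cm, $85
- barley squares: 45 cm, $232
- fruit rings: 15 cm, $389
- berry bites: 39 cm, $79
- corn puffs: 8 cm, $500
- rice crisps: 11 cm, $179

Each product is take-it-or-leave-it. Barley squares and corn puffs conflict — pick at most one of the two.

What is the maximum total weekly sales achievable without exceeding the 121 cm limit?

1324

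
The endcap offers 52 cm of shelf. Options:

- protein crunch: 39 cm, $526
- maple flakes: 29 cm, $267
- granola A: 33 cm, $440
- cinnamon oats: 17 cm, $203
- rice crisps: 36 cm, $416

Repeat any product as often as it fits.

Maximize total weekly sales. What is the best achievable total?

643

The ratio heuristic lands on protein crunch (526) but leaves 13 cm idle.
Replace protein crunch with granola A + cinnamon oats: the trade gains 117 net, giving 643 at 50 cm.
The spare 2 cm is too small for any remaining product, and no exchange beats 643.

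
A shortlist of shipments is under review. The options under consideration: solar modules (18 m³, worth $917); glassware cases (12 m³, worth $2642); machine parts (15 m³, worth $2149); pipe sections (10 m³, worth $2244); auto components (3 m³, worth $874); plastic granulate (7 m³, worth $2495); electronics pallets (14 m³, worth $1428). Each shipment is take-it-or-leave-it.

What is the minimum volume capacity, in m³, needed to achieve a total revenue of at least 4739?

17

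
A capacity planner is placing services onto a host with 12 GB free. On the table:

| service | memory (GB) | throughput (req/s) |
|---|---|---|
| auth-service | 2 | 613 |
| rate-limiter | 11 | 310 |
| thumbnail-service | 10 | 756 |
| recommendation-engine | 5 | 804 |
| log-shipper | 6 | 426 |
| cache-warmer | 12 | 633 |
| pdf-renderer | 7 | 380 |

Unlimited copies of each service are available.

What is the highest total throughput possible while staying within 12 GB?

3678

Best packing: 6×auth-service — 12 GB, 3678 total.
That's the maximum — no swap from here does better than 3678.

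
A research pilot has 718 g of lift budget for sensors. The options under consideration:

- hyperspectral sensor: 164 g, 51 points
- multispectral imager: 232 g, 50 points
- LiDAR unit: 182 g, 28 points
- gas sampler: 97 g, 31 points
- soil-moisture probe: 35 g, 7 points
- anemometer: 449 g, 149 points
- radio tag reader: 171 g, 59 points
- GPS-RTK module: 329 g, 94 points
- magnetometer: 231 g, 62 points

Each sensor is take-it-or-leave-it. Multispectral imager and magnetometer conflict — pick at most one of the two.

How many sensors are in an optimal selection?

3

Optimal total is 239.
One optimal bundle: gas sampler + anemometer + radio tag reader (717 g).
Any selection reaching 239 contains exactly 3 sensors.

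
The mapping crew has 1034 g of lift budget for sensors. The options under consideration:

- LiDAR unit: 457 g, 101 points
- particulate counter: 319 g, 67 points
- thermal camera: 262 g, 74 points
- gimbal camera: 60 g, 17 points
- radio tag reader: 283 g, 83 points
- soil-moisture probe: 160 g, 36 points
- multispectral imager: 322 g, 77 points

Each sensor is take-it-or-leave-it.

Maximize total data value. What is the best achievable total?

The ratio heuristic lands on thermal camera + gimbal camera + radio tag reader + multispectral imager (251) but leaves 107 g idle.
Dropping gimbal camera frees 60 g; slotting in soil-moisture probe (160 g) lifts the total to 270 at 1027 g.
Next best is particulate counter + thermal camera + radio tag reader + soil-moisture probe at 260 (1024 g) — short by 10.

270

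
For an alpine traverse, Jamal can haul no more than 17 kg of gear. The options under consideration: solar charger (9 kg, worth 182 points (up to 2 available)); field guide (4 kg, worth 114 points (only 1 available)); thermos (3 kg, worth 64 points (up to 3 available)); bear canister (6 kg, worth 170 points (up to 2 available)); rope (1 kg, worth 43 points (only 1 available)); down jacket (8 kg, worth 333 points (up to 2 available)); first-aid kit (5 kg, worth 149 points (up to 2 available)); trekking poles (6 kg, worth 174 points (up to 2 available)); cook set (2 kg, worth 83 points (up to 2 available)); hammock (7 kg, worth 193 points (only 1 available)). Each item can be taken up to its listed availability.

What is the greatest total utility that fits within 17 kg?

709

Ranking by ratio (utility/kg): rope 43.00, down jacket 41.62, cook set 41.50, first-aid kit 29.80.
Rope + 2×down jacket uses 17 of the 17 kg and totals 709.
Nothing else within 17 kg beats 709.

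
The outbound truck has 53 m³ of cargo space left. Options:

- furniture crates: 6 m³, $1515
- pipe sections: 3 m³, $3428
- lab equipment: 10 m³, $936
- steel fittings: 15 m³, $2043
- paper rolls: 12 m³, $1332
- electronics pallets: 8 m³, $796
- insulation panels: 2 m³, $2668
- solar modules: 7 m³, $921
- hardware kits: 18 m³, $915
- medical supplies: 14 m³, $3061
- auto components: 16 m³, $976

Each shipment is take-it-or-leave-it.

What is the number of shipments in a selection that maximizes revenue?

6

Optimal total is 14047.
One optimal bundle: furniture crates + pipe sections + steel fittings + paper rolls + insulation panels + medical supplies (52 m³).
Any selection reaching 14047 contains exactly 6 shipments.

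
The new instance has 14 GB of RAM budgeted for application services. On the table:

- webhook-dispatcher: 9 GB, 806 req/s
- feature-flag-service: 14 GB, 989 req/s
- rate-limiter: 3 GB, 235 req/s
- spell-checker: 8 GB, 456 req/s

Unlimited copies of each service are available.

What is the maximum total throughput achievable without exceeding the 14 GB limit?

1041

Taking webhook-dispatcher + rate-limiter: 12 GB used, 1041 in throughput.
That's the maximum — no swap from here does better than 1041.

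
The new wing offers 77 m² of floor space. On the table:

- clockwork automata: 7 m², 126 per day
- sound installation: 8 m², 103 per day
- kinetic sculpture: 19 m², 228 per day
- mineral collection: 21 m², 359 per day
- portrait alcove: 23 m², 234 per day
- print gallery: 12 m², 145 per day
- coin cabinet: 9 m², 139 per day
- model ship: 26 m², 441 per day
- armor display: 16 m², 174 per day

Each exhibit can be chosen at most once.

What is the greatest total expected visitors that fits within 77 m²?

Filling by ratio: clockwork automata + sound installation + mineral collection + coin cabinet + model ship for 1168, with 6 m² left unused.
Dropping sound installation frees 8 m²; slotting in print gallery (12 m²) lifts the total to 1210 at 75 m².
Next best is sound installation + mineral collection + print gallery + coin cabinet + model ship at 1187 (76 m²) — short by 23.

1210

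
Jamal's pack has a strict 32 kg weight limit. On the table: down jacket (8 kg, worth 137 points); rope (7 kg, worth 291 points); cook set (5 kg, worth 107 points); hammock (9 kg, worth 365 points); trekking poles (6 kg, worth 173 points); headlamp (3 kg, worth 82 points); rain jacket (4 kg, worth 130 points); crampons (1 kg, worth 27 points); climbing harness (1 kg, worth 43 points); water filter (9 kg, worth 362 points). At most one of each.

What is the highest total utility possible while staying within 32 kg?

The ratio heuristic lands on rope + hammock + rain jacket + crampons + climbing harness + water filter (1218) but leaves 1 kg idle.
Replace rain jacket and crampons with trekking poles: the trade gains 16 net, giving 1234 at 32 kg.

1234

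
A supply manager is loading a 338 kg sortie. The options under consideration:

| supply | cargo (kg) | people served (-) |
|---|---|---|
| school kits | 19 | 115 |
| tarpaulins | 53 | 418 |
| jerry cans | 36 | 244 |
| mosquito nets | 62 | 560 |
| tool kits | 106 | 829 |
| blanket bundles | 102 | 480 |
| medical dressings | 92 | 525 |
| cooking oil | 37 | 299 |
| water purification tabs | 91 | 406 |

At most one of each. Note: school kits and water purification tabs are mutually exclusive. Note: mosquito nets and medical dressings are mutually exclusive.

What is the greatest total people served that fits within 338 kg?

The ratio ordering already packs tightly: school kits + tarpaulins + jerry cans + mosquito nets + tool kits + cooking oil, 313 kg, 2465.
The closest alternative, tarpaulins + jerry cans + mosquito nets + tool kits + cooking oil, reaches only 2350.

2465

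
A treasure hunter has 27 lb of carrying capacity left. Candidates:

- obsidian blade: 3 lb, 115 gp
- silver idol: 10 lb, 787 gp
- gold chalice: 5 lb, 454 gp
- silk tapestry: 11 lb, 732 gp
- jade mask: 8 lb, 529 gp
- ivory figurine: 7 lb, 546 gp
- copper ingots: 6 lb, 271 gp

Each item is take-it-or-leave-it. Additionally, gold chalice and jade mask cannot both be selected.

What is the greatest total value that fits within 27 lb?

1973

Greedy by ratio would take obsidian blade + silver idol + gold chalice + ivory figurine: 25 lb used, total 1902.
The 10 lb tied up in obsidian blade and ivory figurine is better spent on silk tapestry — total rises to 1973 (26 lb).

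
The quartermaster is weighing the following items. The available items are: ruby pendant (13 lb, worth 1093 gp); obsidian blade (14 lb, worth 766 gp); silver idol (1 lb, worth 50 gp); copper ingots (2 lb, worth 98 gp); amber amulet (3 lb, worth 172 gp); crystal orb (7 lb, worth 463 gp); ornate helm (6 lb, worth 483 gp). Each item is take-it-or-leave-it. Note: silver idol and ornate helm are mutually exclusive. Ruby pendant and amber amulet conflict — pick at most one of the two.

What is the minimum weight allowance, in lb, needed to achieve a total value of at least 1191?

15

Need the lightest bundle worth ≥ 1191.
ruby pendant + copper ingots: 1191 value at 15 lb.
No combination under 15 lb hits 1191.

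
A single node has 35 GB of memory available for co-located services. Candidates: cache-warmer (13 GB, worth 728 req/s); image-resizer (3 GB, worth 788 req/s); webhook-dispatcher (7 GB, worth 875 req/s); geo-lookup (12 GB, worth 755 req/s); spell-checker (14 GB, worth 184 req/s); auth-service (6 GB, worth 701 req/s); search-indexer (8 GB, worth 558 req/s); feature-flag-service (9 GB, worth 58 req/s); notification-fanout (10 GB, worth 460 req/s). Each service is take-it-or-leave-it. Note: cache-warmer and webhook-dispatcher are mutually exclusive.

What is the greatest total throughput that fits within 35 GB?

Density check — image-resizer 262.67, webhook-dispatcher 125.00, auth-service 116.83 are the best per GB.
Taking image-resizer + webhook-dispatcher + auth-service + search-indexer + notification-fanout: 34 GB used, 3382 in throughput.
No other feasible combination exceeds 3382.

3382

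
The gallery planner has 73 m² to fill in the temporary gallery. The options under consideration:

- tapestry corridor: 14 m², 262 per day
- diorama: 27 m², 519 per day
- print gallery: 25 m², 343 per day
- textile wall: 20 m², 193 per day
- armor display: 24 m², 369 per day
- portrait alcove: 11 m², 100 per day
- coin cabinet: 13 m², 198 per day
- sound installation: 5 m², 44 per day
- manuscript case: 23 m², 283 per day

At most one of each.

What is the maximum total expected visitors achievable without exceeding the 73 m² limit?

1194

Taking tapestry corridor + diorama + armor display + sound installation: 70 m² used, 1194 in expected visitors.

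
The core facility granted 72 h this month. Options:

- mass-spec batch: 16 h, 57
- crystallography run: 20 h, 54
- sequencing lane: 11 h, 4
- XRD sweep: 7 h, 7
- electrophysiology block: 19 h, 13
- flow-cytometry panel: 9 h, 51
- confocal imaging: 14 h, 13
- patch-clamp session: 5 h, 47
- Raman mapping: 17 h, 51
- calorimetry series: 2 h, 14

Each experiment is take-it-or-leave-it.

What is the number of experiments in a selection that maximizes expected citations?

6

Optimal total is 274.
For example mass-spec batch + crystallography run + flow-cytometry panel + patch-clamp session + Raman mapping + calorimetry series achieves it, using 69 h.
All optima have 6 experiments.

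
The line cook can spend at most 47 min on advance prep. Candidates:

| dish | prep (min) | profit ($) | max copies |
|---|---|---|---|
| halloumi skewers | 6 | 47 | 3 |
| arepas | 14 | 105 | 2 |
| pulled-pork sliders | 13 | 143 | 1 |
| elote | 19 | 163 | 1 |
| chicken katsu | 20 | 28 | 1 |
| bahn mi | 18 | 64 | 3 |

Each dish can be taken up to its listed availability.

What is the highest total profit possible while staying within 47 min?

411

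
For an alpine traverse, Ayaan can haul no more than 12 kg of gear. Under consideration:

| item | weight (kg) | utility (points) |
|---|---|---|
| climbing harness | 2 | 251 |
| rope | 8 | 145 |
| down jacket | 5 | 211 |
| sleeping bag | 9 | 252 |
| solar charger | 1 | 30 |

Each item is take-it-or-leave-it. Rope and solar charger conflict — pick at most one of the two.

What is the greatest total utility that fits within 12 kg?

533

Density check — climbing harness 125.50, down jacket 42.20, solar charger 30.00, sleeping bag 28.00 are the best per kg.
Filling by ratio: climbing harness + down jacket + solar charger for 492, with 4 kg left unused.
The 5 kg tied up in down jacket is better spent on sleeping bag — total rises to 533 (12 kg).
Every other selection either busts 12 kg or breaks a pairing rule or fails to beat 533.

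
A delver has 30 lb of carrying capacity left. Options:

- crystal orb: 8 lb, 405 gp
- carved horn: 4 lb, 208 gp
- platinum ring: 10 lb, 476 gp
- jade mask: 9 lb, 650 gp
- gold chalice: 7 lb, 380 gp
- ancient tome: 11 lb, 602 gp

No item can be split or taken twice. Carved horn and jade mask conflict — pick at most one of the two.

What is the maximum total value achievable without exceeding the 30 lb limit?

1728

Taking the top-ratio items first gives jade mask + gold chalice + ancient tome for 1632 (27 lb).
Replace gold chalice with platinum ring: the trade gains 96 net, giving 1728 at 30 lb.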